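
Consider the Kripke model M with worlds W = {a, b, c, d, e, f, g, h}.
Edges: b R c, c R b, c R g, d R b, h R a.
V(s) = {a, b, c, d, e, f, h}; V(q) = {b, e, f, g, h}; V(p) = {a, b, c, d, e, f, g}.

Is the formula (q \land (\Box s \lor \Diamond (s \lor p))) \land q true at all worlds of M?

Recall that \Box ψ holds at a world iff ψ holds at every accessible world, and \Diamond ψ holds iff ψ holds at some accessible world.
Let φ = (q \land (\Box s \lor \Diamond (s \lor p))) \land q. Evaluate φ at each world:
  a (successors ∅): φ is false.
  b (successors {c}): φ is true.
  c (successors {b, g}): φ is false.
  d (successors {b}): φ is false.
  e (successors ∅): φ is true.
  f (successors ∅): φ is true.
  g (successors ∅): φ is true.
  h (successors {a}): φ is true.
Detail at a (counterexample):
  At a: q \land (\Box s \lor \Diamond (s \lor p)) is false, q is false, so (q \land (\Box s \lor \Diamond (s \lor p))) \land q is false.
    At a: q is false, \Box s \lor \Diamond (s \lor p) is true, so q \land (\Box s \lor \Diamond (s \lor p)) is false.
      At a: \Box s is true, \Diamond (s \lor p) is false, so \Box s \lor \Diamond (s \lor p) is true.

No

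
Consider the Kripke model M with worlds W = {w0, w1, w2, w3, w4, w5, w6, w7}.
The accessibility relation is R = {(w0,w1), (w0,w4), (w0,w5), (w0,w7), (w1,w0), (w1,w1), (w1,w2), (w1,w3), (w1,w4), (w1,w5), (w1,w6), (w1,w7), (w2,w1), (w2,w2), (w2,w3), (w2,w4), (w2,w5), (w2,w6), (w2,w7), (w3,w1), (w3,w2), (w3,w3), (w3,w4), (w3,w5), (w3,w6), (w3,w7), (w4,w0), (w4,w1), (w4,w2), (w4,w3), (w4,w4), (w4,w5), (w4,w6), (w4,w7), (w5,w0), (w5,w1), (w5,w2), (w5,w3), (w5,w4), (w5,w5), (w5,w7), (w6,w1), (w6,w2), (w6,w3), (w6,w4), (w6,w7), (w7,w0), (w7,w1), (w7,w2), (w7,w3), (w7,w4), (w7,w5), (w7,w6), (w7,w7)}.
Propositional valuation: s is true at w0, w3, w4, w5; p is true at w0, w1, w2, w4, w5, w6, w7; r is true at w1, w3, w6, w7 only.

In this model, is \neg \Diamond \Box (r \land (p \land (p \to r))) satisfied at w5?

At w5: \Diamond \Box (r \land (p \land (p \to r))) is false, so \neg \Diamond \Box (r \land (p \land (p \to r))) is true.
  At w5: \Diamond \Box (r \land (p \land (p \to r))) requires \Box (r \land (p \land (p \to r))) at some successor in {w0, w1, w2, w3, w4, w5, w7}.
    At w0: \Box (r \land (p \land (p \to r))) is false.
    At w1: \Box (r \land (p \land (p \to r))) is false.
    At w2: \Box (r \land (p \land (p \to r))) is false.
    At w3: \Box (r \land (p \land (p \to r))) is false.
    At w4: \Box (r \land (p \land (p \to r))) is false.
    At w5: \Box (r \land (p \land (p \to r))) is false.
    At w7: \Box (r \land (p \land (p \to r))) is false.
  So \Diamond \Box (r \land (p \land (p \to r))) is false at w5.

Yes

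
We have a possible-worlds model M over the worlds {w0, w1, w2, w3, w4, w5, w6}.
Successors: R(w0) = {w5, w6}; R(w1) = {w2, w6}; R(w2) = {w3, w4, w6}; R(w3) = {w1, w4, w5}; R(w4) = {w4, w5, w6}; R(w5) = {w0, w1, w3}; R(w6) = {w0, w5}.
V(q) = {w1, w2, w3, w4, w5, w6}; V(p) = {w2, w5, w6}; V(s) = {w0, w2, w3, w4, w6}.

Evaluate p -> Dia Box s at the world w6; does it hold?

No

Recall that Box ψ holds at a world iff ψ holds at every accessible world, and Dia ψ holds iff ψ holds at some accessible world.
At w6: p is true, Dia Box s is false, so p -> Dia Box s is false.
  At w6: Dia Box s requires Box s at some successor in {w0, w5}.
    At w0: Box s is false.
    At w5: Box s is false.
  So Dia Box s is false at w6.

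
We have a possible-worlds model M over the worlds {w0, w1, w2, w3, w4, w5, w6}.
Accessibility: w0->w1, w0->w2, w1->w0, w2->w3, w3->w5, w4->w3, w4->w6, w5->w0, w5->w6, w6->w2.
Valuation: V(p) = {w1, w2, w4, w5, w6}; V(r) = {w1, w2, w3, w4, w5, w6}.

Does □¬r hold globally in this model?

No

Let φ = □¬r. Evaluate φ at each world:
  w0 (successors {w1, w2}): φ is false.
  w1 (successors {w0}): φ is true.
  w2 (successors {w3}): φ is false.
  w3 (successors {w5}): φ is false.
  w4 (successors {w3, w6}): φ is false.
  w5 (successors {w0, w6}): φ is false.
  w6 (successors {w2}): φ is false.
Detail at w0 (counterexample):
  At w0: □¬r requires ¬r at every successor {w1, w2}.
    ¬r fails at w1, so □¬r is false at w0.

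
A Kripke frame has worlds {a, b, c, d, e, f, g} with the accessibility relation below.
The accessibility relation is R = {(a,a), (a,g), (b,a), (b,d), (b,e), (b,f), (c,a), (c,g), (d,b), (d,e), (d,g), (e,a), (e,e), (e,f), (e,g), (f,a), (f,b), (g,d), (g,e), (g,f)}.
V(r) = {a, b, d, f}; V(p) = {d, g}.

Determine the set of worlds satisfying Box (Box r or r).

f

Let φ = Box (Box r or r). Evaluate φ at each world:
  a (successors {a, g}): φ is false.
  b (successors {a, d, e, f}): φ is false.
  c (successors {a, g}): φ is false.
  d (successors {b, e, g}): φ is false.
  e (successors {a, e, f, g}): φ is false.
  f (successors {a, b}): φ is true.
  g (successors {d, e, f}): φ is false.
For instance, at d:
  At d: Box (Box r or r) requires Box r or r at every successor {b, e, g}.
    Box r or r fails at e, so Box (Box r or r) is false at d.
      At e: Box r is false, r is false, so Box r or r is false.
Satisfying worlds: {f}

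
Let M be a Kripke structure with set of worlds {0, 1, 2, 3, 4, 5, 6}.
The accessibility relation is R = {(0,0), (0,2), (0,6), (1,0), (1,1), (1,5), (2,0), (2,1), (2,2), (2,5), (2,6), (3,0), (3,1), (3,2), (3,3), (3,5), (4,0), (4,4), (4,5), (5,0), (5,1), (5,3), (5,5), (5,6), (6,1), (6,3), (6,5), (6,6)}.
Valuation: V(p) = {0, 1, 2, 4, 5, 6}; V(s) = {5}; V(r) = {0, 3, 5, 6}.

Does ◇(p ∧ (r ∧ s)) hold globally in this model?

No

Let φ = ◇(p ∧ (r ∧ s)). Evaluate φ at each world:
  0 (successors {0, 2, 6}): φ is false.
  1 (successors {0, 1, 5}): φ is true.
  2 (successors {0, 1, 2, 5, 6}): φ is true.
  3 (successors {0, 1, 2, 3, 5}): φ is true.
  4 (successors {0, 4, 5}): φ is true.
  5 (successors {0, 1, 3, 5, 6}): φ is true.
  6 (successors {1, 3, 5, 6}): φ is true.
Detail at 0 (counterexample):
  At 0: ◇(p ∧ (r ∧ s)) requires p ∧ (r ∧ s) at some successor in {0, 2, 6}.
    At 0: p ∧ (r ∧ s) is false.
    At 2: p ∧ (r ∧ s) is false.
    At 6: p ∧ (r ∧ s) is false.
  So ◇(p ∧ (r ∧ s)) is false at 0.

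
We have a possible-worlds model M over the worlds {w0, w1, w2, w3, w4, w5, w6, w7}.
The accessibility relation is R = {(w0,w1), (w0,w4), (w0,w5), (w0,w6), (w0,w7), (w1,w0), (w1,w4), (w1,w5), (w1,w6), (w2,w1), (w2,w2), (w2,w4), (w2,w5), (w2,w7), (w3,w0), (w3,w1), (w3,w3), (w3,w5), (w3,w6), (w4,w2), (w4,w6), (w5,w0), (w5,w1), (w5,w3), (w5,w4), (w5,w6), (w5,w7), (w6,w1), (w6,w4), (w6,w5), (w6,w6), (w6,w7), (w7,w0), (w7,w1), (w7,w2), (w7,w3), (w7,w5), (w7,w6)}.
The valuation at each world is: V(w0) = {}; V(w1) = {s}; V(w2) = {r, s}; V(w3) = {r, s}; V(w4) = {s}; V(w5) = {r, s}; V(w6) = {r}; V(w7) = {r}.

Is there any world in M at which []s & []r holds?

No

Let φ = []s & []r. Evaluate φ at each world:
  w0 (successors {w1, w4, w5, w6, w7}): φ is false.
  w1 (successors {w0, w4, w5, w6}): φ is false.
  w2 (successors {w1, w2, w4, w5, w7}): φ is false.
  w3 (successors {w0, w1, w3, w5, w6}): φ is false.
  w4 (successors {w2, w6}): φ is false.
  w5 (successors {w0, w1, w3, w4, w6, w7}): φ is false.
  w6 (successors {w1, w4, w5, w6, w7}): φ is false.
  w7 (successors {w0, w1, w2, w3, w5, w6}): φ is false.
For instance, at w2:
  At w2: []s is false, []r is false, so []s & []r is false.
    At w2: []s requires s at every successor {w1, w2, w4, w5, w7}.
      s fails at w7, so []s is false at w2.
    At w2: []r requires r at every successor {w1, w2, w4, w5, w7}.
      r fails at w1, so []r is false at w2.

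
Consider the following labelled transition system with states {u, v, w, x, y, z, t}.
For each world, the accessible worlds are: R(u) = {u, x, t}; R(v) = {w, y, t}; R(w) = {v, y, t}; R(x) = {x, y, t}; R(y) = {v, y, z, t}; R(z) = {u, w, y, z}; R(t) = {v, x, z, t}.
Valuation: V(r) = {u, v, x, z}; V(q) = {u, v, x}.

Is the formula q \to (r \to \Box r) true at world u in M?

At u: q is true, r \to \Box r is false, so q \to (r \to \Box r) is false.
  At u: r is true, \Box r is false, so r \to \Box r is false.
    At u: \Box r requires r at every successor {u, x, t}.
      r fails at t, so \Box r is false at u.

No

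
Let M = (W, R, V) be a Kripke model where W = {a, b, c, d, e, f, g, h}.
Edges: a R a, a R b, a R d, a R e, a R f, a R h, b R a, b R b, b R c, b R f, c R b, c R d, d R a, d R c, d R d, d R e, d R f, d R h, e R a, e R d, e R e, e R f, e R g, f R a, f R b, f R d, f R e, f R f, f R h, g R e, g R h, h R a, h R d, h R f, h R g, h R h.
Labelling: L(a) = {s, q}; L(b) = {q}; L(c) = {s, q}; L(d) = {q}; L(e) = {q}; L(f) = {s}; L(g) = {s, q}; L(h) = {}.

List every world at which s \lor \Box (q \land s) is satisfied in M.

a, c, f, g

Let φ = s \lor \Box (q \land s). Evaluate φ at each world:
  a (successors {a, b, d, e, f, h}): φ is true.
  b (successors {a, b, c, f}): φ is false.
  c (successors {b, d}): φ is true.
  d (successors {a, c, d, e, f, h}): φ is false.
  e (successors {a, d, e, f, g}): φ is false.
  f (successors {a, b, d, e, f, h}): φ is true.
  g (successors {e, h}): φ is true.
  h (successors {a, d, f, g, h}): φ is false.
For instance, at e:
  At e: s is false, \Box (q \land s) is false, so s \lor \Box (q \land s) is false.
    At e: \Box (q \land s) requires q \land s at every successor {a, d, e, f, g}.
      q \land s fails at d, so \Box (q \land s) is false at e.
Satisfying worlds: {a, c, f, g}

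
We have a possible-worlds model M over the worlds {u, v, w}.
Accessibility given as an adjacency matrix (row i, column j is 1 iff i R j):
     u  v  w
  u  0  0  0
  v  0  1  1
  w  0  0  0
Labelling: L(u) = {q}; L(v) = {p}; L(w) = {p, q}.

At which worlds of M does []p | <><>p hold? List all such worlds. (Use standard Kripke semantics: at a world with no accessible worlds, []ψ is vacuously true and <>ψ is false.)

u, v, w

Let φ = []p | <><>p. Evaluate φ at each world:
  u (successors ∅): φ is true.
  v (successors {v, w}): φ is true.
  w (successors ∅): φ is true.
For instance, at v:
  At v: []p is true, <><>p is true, so []p | <><>p is true.
    At v: []p requires p at every successor {v, w}.
      At v: p is true.
      At w: p is true.
    So []p is true at v.
    At v: <><>p requires <>p at some successor in {v, w}.
      <>p holds at v, so <><>p is true at v.
Satisfying worlds: {u, v, w}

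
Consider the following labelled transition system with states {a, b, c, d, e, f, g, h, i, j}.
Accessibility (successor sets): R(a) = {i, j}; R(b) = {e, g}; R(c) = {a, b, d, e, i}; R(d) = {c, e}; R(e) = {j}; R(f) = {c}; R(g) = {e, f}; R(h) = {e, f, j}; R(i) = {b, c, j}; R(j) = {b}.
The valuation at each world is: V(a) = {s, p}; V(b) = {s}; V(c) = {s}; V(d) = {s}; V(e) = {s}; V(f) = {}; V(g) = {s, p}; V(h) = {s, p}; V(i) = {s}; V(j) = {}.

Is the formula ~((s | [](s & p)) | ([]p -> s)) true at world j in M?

No

At j: (s | [](s & p)) | ([]p -> s) is true, so ~((s | [](s & p)) | ([]p -> s)) is false.
  At j: s | [](s & p) is false, []p -> s is true, so (s | [](s & p)) | ([]p -> s) is true.
    At j: s is false, [](s & p) is false, so s | [](s & p) is false.
      At j: [](s & p) requires s & p at every successor {b}.
        s & p fails at b, so [](s & p) is false at j.
    At j: []p is false, s is false, so []p -> s is true.
      At j: []p requires p at every successor {b}.
        p fails at b, so []p is false at j.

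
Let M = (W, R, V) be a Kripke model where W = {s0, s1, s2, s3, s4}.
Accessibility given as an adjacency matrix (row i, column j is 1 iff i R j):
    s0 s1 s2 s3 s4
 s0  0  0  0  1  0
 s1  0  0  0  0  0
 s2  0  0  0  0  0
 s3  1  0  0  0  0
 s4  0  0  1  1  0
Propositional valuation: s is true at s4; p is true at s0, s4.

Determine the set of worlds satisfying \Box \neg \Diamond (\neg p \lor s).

Recall that \Box ψ holds at a world iff ψ holds at every accessible world, and \Diamond ψ holds iff ψ holds at some accessible world.
Let φ = \Box \neg \Diamond (\neg p \lor s). Evaluate φ at each world:
  s0 (successors {s3}): φ is true.
  s1 (successors ∅): φ is true.
  s2 (successors ∅): φ is true.
  s3 (successors {s0}): φ is false.
  s4 (successors {s2, s3}): φ is true.
For instance, at s0:
  At s0: \Box \neg \Diamond (\neg p \lor s) requires \neg \Diamond (\neg p \lor s) at every successor {s3}.
      At s3: \Diamond (\neg p \lor s) is false, so \neg \Diamond (\neg p \lor s) is true.
  So \Box \neg \Diamond (\neg p \lor s) is true at s0.
Satisfying worlds: {s0, s1, s2, s4}

s0, s1, s2, s4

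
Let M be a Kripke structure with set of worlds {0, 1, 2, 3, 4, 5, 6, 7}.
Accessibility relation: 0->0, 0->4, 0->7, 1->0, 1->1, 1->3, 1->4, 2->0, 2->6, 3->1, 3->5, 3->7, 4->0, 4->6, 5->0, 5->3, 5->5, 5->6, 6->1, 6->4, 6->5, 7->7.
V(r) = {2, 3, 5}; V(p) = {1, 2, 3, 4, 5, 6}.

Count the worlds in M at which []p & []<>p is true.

1

Let φ = []p & []<>p. Evaluate φ at each world:
  0 (successors {0, 4, 7}): φ is false.
  1 (successors {0, 1, 3, 4}): φ is false.
  2 (successors {0, 6}): φ is false.
  3 (successors {1, 5, 7}): φ is false.
  4 (successors {0, 6}): φ is false.
  5 (successors {0, 3, 5, 6}): φ is false.
  6 (successors {1, 4, 5}): φ is true.
  7 (successors {7}): φ is false.
For instance, at 4:
  At 4: []p is false, []<>p is true, so []p & []<>p is false.
    At 4: []p requires p at every successor {0, 6}.
      p fails at 0, so []p is false at 4.
    At 4: []<>p requires <>p at every successor {0, 6}.
      At 0: <>p is true.
      At 6: <>p is true.
    So []<>p is true at 4.
Satisfying worlds: {6}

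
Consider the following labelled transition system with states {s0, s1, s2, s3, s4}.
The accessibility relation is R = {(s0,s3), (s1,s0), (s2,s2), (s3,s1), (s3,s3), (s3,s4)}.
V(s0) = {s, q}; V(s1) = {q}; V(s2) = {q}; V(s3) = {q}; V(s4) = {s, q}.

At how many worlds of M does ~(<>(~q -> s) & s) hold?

4

Let φ = ~(<>(~q -> s) & s). Evaluate φ at each world:
  s0 (successors {s3}): φ is false.
  s1 (successors {s0}): φ is true.
  s2 (successors {s2}): φ is true.
  s3 (successors {s1, s3, s4}): φ is true.
  s4 (successors ∅): φ is true.
For instance, at s3:
  At s3: <>(~q -> s) & s is false, so ~(<>(~q -> s) & s) is true.
    At s3: <>(~q -> s) is true, s is false, so <>(~q -> s) & s is false.
      At s3: <>(~q -> s) requires ~q -> s at some successor in {s1, s3, s4}.
        ~q -> s holds at s1, so <>(~q -> s) is true at s3.
Satisfying worlds: {s1, s2, s3, s4}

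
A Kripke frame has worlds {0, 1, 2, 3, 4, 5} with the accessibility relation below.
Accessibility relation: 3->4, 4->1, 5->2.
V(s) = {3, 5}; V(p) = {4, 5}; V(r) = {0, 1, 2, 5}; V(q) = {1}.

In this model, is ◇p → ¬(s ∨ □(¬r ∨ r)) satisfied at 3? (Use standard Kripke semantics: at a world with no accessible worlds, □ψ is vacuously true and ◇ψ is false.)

No

At 3: ◇p is true, ¬(s ∨ □(¬r ∨ r)) is false, so ◇p → ¬(s ∨ □(¬r ∨ r)) is false.
  At 3: ◇p requires p at some successor in {4}.
    p holds at 4, so ◇p is true at 3.
  At 3: s ∨ □(¬r ∨ r) is true, so ¬(s ∨ □(¬r ∨ r)) is false.
    At 3: s is true, □(¬r ∨ r) is true, so s ∨ □(¬r ∨ r) is true.
      At 3: □(¬r ∨ r) requires ¬r ∨ r at every successor {4}.
        At 4: ¬r ∨ r is true.
      So □(¬r ∨ r) is true at 3.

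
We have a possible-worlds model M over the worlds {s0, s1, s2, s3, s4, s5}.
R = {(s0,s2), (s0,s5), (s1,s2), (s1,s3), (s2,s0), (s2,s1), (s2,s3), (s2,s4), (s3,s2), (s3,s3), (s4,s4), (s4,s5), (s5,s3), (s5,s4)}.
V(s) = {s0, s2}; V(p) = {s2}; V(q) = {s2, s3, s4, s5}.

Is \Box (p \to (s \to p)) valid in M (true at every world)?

Yes

Recall that \Box ψ holds at a world iff ψ holds at every accessible world, and \Diamond ψ holds iff ψ holds at some accessible world.
Let φ = \Box (p \to (s \to p)). Evaluate φ at each world:
  s0 (successors {s2, s5}): φ is true.
  s1 (successors {s2, s3}): φ is true.
  s2 (successors {s0, s1, s3, s4}): φ is true.
  s3 (successors {s2, s3}): φ is true.
  s4 (successors {s4, s5}): φ is true.
  s5 (successors {s3, s4}): φ is true.
For instance, at s2:
  At s2: \Box (p \to (s \to p)) requires p \to (s \to p) at every successor {s0, s1, s3, s4}.
    At s0: p \to (s \to p) is true.
    At s1: p \to (s \to p) is true.
    At s3: p \to (s \to p) is true.
    At s4: p \to (s \to p) is true.
  So \Box (p \to (s \to p)) is true at s2.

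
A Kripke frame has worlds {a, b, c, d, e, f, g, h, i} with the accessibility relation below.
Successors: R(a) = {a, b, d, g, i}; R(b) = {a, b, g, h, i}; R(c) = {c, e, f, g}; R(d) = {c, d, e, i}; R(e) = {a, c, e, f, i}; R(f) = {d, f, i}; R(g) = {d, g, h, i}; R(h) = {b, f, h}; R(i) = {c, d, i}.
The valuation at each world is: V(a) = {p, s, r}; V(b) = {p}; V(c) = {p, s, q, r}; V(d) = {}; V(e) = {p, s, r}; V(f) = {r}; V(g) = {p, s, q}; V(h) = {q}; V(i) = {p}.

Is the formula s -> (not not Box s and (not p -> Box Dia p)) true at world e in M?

No

At e: s is true, not not Box s and (not p -> Box Dia p) is false, so s -> (not not Box s and (not p -> Box Dia p)) is false.
  At e: not not Box s is false, not p -> Box Dia p is true, so not not Box s and (not p -> Box Dia p) is false.
    At e: not Box s is true, so not not Box s is false.
      At e: Box s is false, so not Box s is true.
    At e: not p is false, Box Dia p is true, so not p -> Box Dia p is true.
      At e: Box Dia p requires Dia p at every successor {a, c, e, f, i}.
        At a: Dia p is true.
        At c: Dia p is true.
        At e: Dia p is true.
        At f: Dia p is true.
        At i: Dia p is true.
      So Box Dia p is true at e.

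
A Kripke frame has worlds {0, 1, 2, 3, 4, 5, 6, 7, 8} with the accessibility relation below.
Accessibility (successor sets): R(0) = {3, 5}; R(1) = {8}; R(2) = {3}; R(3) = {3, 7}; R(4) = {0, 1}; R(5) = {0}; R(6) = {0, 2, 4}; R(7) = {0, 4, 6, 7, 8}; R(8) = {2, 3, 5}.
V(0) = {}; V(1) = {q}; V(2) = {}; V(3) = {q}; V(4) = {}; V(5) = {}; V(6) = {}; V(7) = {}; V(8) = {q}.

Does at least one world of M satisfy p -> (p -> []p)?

Recall that []ψ holds at a world iff ψ holds at every accessible world, and <>ψ holds iff ψ holds at some accessible world.
Let φ = p -> (p -> []p). Evaluate φ at each world:
  0 (successors {3, 5}): φ is true.
  1 (successors {8}): φ is true.
  2 (successors {3}): φ is true.
  3 (successors {3, 7}): φ is true.
  4 (successors {0, 1}): φ is true.
  5 (successors {0}): φ is true.
  6 (successors {0, 2, 4}): φ is true.
  7 (successors {0, 4, 6, 7, 8}): φ is true.
  8 (successors {2, 3, 5}): φ is true.
Detail at 0 (witness):
  At 0: p is false, p -> []p is true, so p -> (p -> []p) is true.
    At 0: p is false, []p is false, so p -> []p is true.
      At 0: []p requires p at every successor {3, 5}.
        p fails at 3, so []p is false at 0.

Yes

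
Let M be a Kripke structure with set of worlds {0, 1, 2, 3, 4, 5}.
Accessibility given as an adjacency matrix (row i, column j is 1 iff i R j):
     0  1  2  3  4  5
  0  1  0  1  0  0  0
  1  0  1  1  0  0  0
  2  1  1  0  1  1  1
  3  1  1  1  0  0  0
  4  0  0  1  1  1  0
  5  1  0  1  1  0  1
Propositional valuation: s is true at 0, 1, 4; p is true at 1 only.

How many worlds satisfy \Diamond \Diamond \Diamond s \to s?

Let φ = \Diamond \Diamond \Diamond s \to s. Evaluate φ at each world:
  0 (successors {0, 2}): φ is true.
  1 (successors {1, 2}): φ is true.
  2 (successors {0, 1, 3, 4, 5}): φ is false.
  3 (successors {0, 1, 2}): φ is false.
  4 (successors {2, 3, 4}): φ is true.
  5 (successors {0, 2, 3, 5}): φ is false.
For instance, at 2:
  At 2: \Diamond \Diamond \Diamond s is true, s is false, so \Diamond \Diamond \Diamond s \to s is false.
    At 2: \Diamond \Diamond \Diamond s requires \Diamond \Diamond s at some successor in {0, 1, 3, 4, 5}.
      \Diamond \Diamond s holds at 0, so \Diamond \Diamond \Diamond s is true at 2.
Satisfying worlds: {0, 1, 4}

3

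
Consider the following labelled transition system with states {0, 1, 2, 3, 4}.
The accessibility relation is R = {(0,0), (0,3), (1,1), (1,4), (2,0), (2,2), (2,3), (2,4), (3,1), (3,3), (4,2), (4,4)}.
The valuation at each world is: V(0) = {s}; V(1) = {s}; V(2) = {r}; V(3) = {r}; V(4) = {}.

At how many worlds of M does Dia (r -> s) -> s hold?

Let φ = Dia (r -> s) -> s. Evaluate φ at each world:
  0 (successors {0, 3}): φ is true.
  1 (successors {1, 4}): φ is true.
  2 (successors {0, 2, 3, 4}): φ is false.
  3 (successors {1, 3}): φ is false.
  4 (successors {2, 4}): φ is false.
For instance, at 3:
  At 3: Dia (r -> s) is true, s is false, so Dia (r -> s) -> s is false.
    At 3: Dia (r -> s) requires r -> s at some successor in {1, 3}.
      r -> s holds at 1, so Dia (r -> s) is true at 3.
Satisfying worlds: {0, 1}

2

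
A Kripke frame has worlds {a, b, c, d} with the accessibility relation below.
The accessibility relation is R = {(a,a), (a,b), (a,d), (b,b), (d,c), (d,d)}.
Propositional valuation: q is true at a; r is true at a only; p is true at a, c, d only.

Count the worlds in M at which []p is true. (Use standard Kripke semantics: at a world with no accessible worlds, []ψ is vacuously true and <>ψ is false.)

2

Let φ = []p. Evaluate φ at each world:
  a (successors {a, b, d}): φ is false.
  b (successors {b}): φ is false.
  c (successors ∅): φ is true.
  d (successors {c, d}): φ is true.
For instance, at a:
  At a: []p requires p at every successor {a, b, d}.
    p fails at b, so []p is false at a.
Satisfying worlds: {c, d}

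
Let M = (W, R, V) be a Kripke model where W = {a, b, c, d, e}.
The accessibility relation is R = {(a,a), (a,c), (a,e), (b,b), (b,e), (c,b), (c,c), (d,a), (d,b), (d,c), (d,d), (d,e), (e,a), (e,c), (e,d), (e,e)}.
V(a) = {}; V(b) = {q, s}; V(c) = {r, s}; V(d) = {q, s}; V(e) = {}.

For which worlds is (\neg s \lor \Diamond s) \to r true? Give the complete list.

c

Let φ = (\neg s \lor \Diamond s) \to r. Evaluate φ at each world:
  a (successors {a, c, e}): φ is false.
  b (successors {b, e}): φ is false.
  c (successors {b, c}): φ is true.
  d (successors {a, b, c, d, e}): φ is false.
  e (successors {a, c, d, e}): φ is false.
For instance, at e:
  At e: \neg s \lor \Diamond s is true, r is false, so (\neg s \lor \Diamond s) \to r is false.
    At e: \neg s is true, \Diamond s is true, so \neg s \lor \Diamond s is true.
      At e: \Diamond s requires s at some successor in {a, c, d, e}.
        s holds at c, so \Diamond s is true at e.
Satisfying worlds: {c}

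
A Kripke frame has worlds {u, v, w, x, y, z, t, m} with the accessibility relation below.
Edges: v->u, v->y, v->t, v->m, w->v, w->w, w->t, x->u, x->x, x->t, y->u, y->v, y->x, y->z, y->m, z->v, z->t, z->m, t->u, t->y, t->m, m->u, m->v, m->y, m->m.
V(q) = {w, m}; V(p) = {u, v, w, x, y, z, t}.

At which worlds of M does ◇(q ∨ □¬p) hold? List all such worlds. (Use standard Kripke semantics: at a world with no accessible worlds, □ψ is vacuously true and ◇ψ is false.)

v, w, x, y, z, t, m

Let φ = ◇(q ∨ □¬p). Evaluate φ at each world:
  u (successors ∅): φ is false.
  v (successors {u, y, t, m}): φ is true.
  w (successors {v, w, t}): φ is true.
  x (successors {u, x, t}): φ is true.
  y (successors {u, v, x, z, m}): φ is true.
  z (successors {v, t, m}): φ is true.
  t (successors {u, y, m}): φ is true.
  m (successors {u, v, y, m}): φ is true.
For instance, at x:
  At x: ◇(q ∨ □¬p) requires q ∨ □¬p at some successor in {u, x, t}.
    q ∨ □¬p holds at u, so ◇(q ∨ □¬p) is true at x.
      At u: q is false, □¬p is true, so q ∨ □¬p is true.
Satisfying worlds: {v, w, x, y, z, t, m}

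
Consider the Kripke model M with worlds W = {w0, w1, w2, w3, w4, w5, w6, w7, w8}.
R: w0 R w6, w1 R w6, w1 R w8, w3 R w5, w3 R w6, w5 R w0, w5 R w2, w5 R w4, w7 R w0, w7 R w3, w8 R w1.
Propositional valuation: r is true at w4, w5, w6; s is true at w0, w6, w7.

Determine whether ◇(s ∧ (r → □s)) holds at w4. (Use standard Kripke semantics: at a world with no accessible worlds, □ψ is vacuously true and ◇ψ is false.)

At w4: no accessible worlds, so ◇(s ∧ (r → □s)) is false.

No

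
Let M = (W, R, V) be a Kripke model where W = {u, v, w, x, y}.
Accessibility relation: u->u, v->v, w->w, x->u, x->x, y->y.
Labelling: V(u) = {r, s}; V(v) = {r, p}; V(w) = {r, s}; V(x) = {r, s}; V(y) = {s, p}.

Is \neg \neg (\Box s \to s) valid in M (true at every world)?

Recall that \Box ψ holds at a world iff ψ holds at every accessible world, and \Diamond ψ holds iff ψ holds at some accessible world.
Let φ = \neg \neg (\Box s \to s). Evaluate φ at each world:
  u (successors {u}): φ is true.
  v (successors {v}): φ is true.
  w (successors {w}): φ is true.
  x (successors {u, x}): φ is true.
  y (successors {y}): φ is true.
For instance, at u:
  At u: \neg (\Box s \to s) is false, so \neg \neg (\Box s \to s) is true.
    At u: \Box s \to s is true, so \neg (\Box s \to s) is false.
      At u: \Box s is true, s is true, so \Box s \to s is true.

Yes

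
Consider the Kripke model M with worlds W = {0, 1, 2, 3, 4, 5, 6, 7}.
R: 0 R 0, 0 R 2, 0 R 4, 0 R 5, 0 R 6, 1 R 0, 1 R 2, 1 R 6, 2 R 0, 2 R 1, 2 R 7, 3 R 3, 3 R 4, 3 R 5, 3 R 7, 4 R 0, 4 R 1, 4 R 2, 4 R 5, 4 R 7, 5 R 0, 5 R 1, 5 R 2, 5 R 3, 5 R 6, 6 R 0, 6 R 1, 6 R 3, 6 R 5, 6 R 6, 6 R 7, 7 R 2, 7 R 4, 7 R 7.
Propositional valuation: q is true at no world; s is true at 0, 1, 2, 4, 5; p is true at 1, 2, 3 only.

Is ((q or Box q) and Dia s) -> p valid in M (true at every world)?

Let φ = ((q or Box q) and Dia s) -> p. Evaluate φ at each world:
  0 (successors {0, 2, 4, 5, 6}): φ is true.
  1 (successors {0, 2, 6}): φ is true.
  2 (successors {0, 1, 7}): φ is true.
  3 (successors {3, 4, 5, 7}): φ is true.
  4 (successors {0, 1, 2, 5, 7}): φ is true.
  5 (successors {0, 1, 2, 3, 6}): φ is true.
  6 (successors {0, 1, 3, 5, 6, 7}): φ is true.
  7 (successors {2, 4, 7}): φ is true.
For instance, at 1:
  At 1: (q or Box q) and Dia s is false, p is true, so ((q or Box q) and Dia s) -> p is true.
    At 1: q or Box q is false, Dia s is true, so (q or Box q) and Dia s is false.
      At 1: q is false, Box q is false, so q or Box q is false.
      At 1: Dia s requires s at some successor in {0, 2, 6}.
        s holds at 0, so Dia s is true at 1.

Yes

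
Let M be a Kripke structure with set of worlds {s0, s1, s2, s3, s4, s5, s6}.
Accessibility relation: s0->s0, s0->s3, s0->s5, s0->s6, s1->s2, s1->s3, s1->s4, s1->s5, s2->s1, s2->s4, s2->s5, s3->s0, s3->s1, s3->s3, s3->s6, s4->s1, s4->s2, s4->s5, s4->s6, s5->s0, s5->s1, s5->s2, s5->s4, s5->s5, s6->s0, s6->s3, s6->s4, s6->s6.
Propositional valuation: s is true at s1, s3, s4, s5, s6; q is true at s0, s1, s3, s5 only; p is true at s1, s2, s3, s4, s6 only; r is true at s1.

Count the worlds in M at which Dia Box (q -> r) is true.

Let φ = Dia Box (q -> r). Evaluate φ at each world:
  s0 (successors {s0, s3, s5, s6}): φ is false.
  s1 (successors {s2, s3, s4, s5}): φ is false.
  s2 (successors {s1, s4, s5}): φ is false.
  s3 (successors {s0, s1, s3, s6}): φ is false.
  s4 (successors {s1, s2, s5, s6}): φ is false.
  s5 (successors {s0, s1, s2, s4, s5}): φ is false.
  s6 (successors {s0, s3, s4, s6}): φ is false.
For instance, at s4:
  At s4: Dia Box (q -> r) requires Box (q -> r) at some successor in {s1, s2, s5, s6}.
    At s1: Box (q -> r) is false.
    At s2: Box (q -> r) is false.
    At s5: Box (q -> r) is false.
    At s6: Box (q -> r) is false.
  So Dia Box (q -> r) is false at s4.
Satisfying worlds: none.

0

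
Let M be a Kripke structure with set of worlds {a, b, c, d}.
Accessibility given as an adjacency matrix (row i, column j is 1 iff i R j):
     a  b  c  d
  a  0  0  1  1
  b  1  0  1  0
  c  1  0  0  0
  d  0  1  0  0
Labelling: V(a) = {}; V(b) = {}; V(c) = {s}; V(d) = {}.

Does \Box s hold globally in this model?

No

Let φ = \Box s. Evaluate φ at each world:
  a (successors {c, d}): φ is false.
  b (successors {a, c}): φ is false.
  c (successors {a}): φ is false.
  d (successors {b}): φ is false.
Detail at a (counterexample):
  At a: \Box s requires s at every successor {c, d}.
    s fails at d, so \Box s is false at a.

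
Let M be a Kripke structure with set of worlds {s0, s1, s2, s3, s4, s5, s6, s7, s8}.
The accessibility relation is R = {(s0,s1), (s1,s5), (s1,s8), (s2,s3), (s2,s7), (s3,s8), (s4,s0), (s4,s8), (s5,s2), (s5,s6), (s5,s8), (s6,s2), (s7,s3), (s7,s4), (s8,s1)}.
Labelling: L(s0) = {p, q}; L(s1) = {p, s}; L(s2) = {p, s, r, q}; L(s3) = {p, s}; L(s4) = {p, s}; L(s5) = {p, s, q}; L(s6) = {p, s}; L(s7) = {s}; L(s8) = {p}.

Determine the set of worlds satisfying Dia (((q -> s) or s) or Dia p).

s0, s1, s2, s3, s4, s5, s6, s7, s8

Recall that Dia ψ holds at a world iff ψ holds at some accessible world.
Let φ = Dia (((q -> s) or s) or Dia p). Evaluate φ at each world:
  s0 (successors {s1}): φ is true.
  s1 (successors {s5, s8}): φ is true.
  s2 (successors {s3, s7}): φ is true.
  s3 (successors {s8}): φ is true.
  s4 (successors {s0, s8}): φ is true.
  s5 (successors {s2, s6, s8}): φ is true.
  s6 (successors {s2}): φ is true.
  s7 (successors {s3, s4}): φ is true.
  s8 (successors {s1}): φ is true.
For instance, at s5:
  At s5: Dia (((q -> s) or s) or Dia p) requires ((q -> s) or s) or Dia p at some successor in {s2, s6, s8}.
    ((q -> s) or s) or Dia p holds at s2, so Dia (((q -> s) or s) or Dia p) is true at s5.
      At s2: (q -> s) or s is true, Dia p is true, so ((q -> s) or s) or Dia p is true.
Satisfying worlds: {s0, s1, s2, s3, s4, s5, s6, s7, s8}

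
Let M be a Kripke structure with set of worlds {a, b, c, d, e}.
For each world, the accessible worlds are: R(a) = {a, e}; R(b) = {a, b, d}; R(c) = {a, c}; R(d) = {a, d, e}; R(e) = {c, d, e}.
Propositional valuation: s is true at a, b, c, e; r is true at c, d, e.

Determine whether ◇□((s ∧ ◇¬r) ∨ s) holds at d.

At d: ◇□((s ∧ ◇¬r) ∨ s) requires □((s ∧ ◇¬r) ∨ s) at some successor in {a, d, e}.
  □((s ∧ ◇¬r) ∨ s) holds at a, so ◇□((s ∧ ◇¬r) ∨ s) is true at d.
    At a: □((s ∧ ◇¬r) ∨ s) requires (s ∧ ◇¬r) ∨ s at every successor {a, e}.
      At a: (s ∧ ◇¬r) ∨ s is true.
      At e: (s ∧ ◇¬r) ∨ s is true.
    So □((s ∧ ◇¬r) ∨ s) is true at a.

Yes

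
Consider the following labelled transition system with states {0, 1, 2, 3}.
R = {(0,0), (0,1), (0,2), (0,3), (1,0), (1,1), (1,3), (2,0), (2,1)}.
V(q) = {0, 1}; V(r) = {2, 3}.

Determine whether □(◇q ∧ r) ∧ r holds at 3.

At 3: □(◇q ∧ r) is true, r is true, so □(◇q ∧ r) ∧ r is true.
  At 3: no accessible worlds, so □(◇q ∧ r) holds vacuously.

Yes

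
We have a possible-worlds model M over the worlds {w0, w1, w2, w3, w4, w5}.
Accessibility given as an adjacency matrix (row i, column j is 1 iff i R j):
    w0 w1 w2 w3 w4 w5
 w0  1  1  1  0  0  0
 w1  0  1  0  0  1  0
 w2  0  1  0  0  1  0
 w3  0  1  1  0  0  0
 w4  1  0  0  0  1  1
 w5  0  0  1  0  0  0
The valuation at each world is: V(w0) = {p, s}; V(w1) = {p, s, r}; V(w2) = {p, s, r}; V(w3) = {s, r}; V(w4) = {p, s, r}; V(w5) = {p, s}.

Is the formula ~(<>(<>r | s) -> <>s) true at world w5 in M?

No

Recall that <>ψ holds at a world iff ψ holds at some accessible world.
At w5: <>(<>r | s) -> <>s is true, so ~(<>(<>r | s) -> <>s) is false.
  At w5: <>(<>r | s) is true, <>s is true, so <>(<>r | s) -> <>s is true.
    At w5: <>(<>r | s) requires <>r | s at some successor in {w2}.
      <>r | s holds at w2, so <>(<>r | s) is true at w5.
    At w5: <>s requires s at some successor in {w2}.
      s holds at w2, so <>s is true at w5.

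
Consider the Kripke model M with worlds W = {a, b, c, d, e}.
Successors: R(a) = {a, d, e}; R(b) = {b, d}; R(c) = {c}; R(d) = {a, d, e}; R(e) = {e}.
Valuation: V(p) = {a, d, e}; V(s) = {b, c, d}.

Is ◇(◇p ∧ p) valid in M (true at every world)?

Let φ = ◇(◇p ∧ p). Evaluate φ at each world:
  a (successors {a, d, e}): φ is true.
  b (successors {b, d}): φ is true.
  c (successors {c}): φ is false.
  d (successors {a, d, e}): φ is true.
  e (successors {e}): φ is true.
Detail at c (counterexample):
  At c: ◇(◇p ∧ p) requires ◇p ∧ p at some successor in {c}.
    At c: ◇p ∧ p is false.
  So ◇(◇p ∧ p) is false at c.

No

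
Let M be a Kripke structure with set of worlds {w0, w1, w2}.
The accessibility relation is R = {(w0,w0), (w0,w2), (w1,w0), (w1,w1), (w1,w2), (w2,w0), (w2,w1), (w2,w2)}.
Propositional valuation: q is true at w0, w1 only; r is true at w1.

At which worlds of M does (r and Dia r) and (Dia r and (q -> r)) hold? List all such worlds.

Let φ = (r and Dia r) and (Dia r and (q -> r)). Evaluate φ at each world:
  w0 (successors {w0, w2}): φ is false.
  w1 (successors {w0, w1, w2}): φ is true.
  w2 (successors {w0, w1, w2}): φ is false.
For instance, at w1:
  At w1: r and Dia r is true, Dia r and (q -> r) is true, so (r and Dia r) and (Dia r and (q -> r)) is true.
    At w1: r is true, Dia r is true, so r and Dia r is true.
      At w1: Dia r requires r at some successor in {w0, w1, w2}.
        r holds at w1, so Dia r is true at w1.
    At w1: Dia r is true, q -> r is true, so Dia r and (q -> r) is true.
      At w1: Dia r requires r at some successor in {w0, w1, w2}.
        r holds at w1, so Dia r is true at w1.
Satisfying worlds: {w1}

w1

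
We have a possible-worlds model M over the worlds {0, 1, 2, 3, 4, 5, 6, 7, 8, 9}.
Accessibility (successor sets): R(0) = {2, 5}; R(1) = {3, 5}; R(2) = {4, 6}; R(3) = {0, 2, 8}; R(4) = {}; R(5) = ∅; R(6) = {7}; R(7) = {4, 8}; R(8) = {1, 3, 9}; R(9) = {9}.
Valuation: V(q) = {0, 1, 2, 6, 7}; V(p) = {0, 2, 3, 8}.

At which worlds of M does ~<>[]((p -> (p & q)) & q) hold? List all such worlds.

3, 4, 5, 6, 8, 9

Recall that []ψ holds at a world iff ψ holds at every accessible world, and <>ψ holds iff ψ holds at some accessible world.
Let φ = ~<>[]((p -> (p & q)) & q). Evaluate φ at each world:
  0 (successors {2, 5}): φ is false.
  1 (successors {3, 5}): φ is false.
  2 (successors {4, 6}): φ is false.
  3 (successors {0, 2, 8}): φ is true.
  4 (successors ∅): φ is true.
  5 (successors ∅): φ is true.
  6 (successors {7}): φ is true.
  7 (successors {4, 8}): φ is false.
  8 (successors {1, 3, 9}): φ is true.
  9 (successors {9}): φ is true.
For instance, at 6:
  At 6: <>[]((p -> (p & q)) & q) is false, so ~<>[]((p -> (p & q)) & q) is true.
    At 6: <>[]((p -> (p & q)) & q) requires []((p -> (p & q)) & q) at some successor in {7}.
      At 7: []((p -> (p & q)) & q) is false.
    So <>[]((p -> (p & q)) & q) is false at 6.
Satisfying worlds: {3, 4, 5, 6, 8, 9}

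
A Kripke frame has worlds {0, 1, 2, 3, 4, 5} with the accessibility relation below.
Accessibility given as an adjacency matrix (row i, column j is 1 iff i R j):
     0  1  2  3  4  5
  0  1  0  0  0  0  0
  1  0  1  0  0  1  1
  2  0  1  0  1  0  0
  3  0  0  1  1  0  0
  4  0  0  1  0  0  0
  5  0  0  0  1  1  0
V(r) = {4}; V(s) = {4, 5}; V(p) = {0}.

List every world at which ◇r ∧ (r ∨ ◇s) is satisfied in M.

Let φ = ◇r ∧ (r ∨ ◇s). Evaluate φ at each world:
  0 (successors {0}): φ is false.
  1 (successors {1, 4, 5}): φ is true.
  2 (successors {1, 3}): φ is false.
  3 (successors {2, 3}): φ is false.
  4 (successors {2}): φ is false.
  5 (successors {3, 4}): φ is true.
For instance, at 0:
  At 0: ◇r is false, r ∨ ◇s is false, so ◇r ∧ (r ∨ ◇s) is false.
    At 0: ◇r requires r at some successor in {0}.
      At 0: r is false.
    So ◇r is false at 0.
    At 0: r is false, ◇s is false, so r ∨ ◇s is false.
      At 0: ◇s requires s at some successor in {0}.
        At 0: s is false.
      So ◇s is false at 0.
Satisfying worlds: {1, 5}

1, 5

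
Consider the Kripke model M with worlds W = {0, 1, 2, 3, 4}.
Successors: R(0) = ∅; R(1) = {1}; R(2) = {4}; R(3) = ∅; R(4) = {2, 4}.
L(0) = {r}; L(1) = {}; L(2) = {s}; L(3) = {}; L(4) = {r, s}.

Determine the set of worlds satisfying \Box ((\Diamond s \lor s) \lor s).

Let φ = \Box ((\Diamond s \lor s) \lor s). Evaluate φ at each world:
  0 (successors ∅): φ is true.
  1 (successors {1}): φ is false.
  2 (successors {4}): φ is true.
  3 (successors ∅): φ is true.
  4 (successors {2, 4}): φ is true.
For instance, at 1:
  At 1: \Box ((\Diamond s \lor s) \lor s) requires (\Diamond s \lor s) \lor s at every successor {1}.
    (\Diamond s \lor s) \lor s fails at 1, so \Box ((\Diamond s \lor s) \lor s) is false at 1.
      At 1: \Diamond s \lor s is false, s is false, so (\Diamond s \lor s) \lor s is false.
Satisfying worlds: {0, 2, 3, 4}

0, 2, 3, 4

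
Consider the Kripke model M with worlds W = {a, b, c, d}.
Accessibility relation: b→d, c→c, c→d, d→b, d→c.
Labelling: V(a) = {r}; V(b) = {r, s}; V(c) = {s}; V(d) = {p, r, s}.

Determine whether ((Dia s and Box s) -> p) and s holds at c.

No

Recall that Box ψ holds at a world iff ψ holds at every accessible world, and Dia ψ holds iff ψ holds at some accessible world.
At c: (Dia s and Box s) -> p is false, s is true, so ((Dia s and Box s) -> p) and s is false.
  At c: Dia s and Box s is true, p is false, so (Dia s and Box s) -> p is false.
    At c: Dia s is true, Box s is true, so Dia s and Box s is true.
      At c: Dia s requires s at some successor in {c, d}.
        s holds at c, so Dia s is true at c.
      At c: Box s requires s at every successor {c, d}.
        At c: s is true.
        At d: s is true.
      So Box s is true at c.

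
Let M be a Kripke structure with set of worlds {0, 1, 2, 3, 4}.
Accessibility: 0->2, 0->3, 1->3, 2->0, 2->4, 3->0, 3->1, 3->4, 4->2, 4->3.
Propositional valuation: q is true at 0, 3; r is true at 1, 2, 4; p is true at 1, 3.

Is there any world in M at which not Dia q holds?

No

Recall that Dia ψ holds at a world iff ψ holds at some accessible world.
Let φ = not Dia q. Evaluate φ at each world:
  0 (successors {2, 3}): φ is false.
  1 (successors {3}): φ is false.
  2 (successors {0, 4}): φ is false.
  3 (successors {0, 1, 4}): φ is false.
  4 (successors {2, 3}): φ is false.
For instance, at 0:
  At 0: Dia q is true, so not Dia q is false.
    At 0: Dia q requires q at some successor in {2, 3}.
      q holds at 3, so Dia q is true at 0.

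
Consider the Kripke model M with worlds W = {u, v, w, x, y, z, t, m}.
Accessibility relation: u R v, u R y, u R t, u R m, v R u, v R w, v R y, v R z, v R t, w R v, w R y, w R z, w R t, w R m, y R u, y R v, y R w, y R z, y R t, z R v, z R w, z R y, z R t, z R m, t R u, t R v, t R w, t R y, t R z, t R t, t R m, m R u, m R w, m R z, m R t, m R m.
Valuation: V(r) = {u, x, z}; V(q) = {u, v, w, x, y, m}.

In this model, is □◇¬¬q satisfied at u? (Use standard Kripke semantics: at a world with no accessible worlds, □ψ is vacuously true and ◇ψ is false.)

Yes

Recall that □ψ holds at a world iff ψ holds at every accessible world, and ◇ψ holds iff ψ holds at some accessible world.
At u: □◇¬¬q requires ◇¬¬q at every successor {v, y, t, m}.
  At v: ◇¬¬q is true.
  At y: ◇¬¬q is true.
  At t: ◇¬¬q is true.
  At m: ◇¬¬q is true.
So □◇¬¬q is true at u.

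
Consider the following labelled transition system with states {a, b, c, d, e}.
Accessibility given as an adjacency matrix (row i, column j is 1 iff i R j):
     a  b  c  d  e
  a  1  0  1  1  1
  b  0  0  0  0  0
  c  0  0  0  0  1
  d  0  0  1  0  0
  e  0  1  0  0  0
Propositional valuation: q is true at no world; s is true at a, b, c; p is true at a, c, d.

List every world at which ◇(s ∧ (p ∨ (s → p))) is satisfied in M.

a, d

Recall that ◇ψ holds at a world iff ψ holds at some accessible world.
Let φ = ◇(s ∧ (p ∨ (s → p))). Evaluate φ at each world:
  a (successors {a, c, d, e}): φ is true.
  b (successors ∅): φ is false.
  c (successors {e}): φ is false.
  d (successors {c}): φ is true.
  e (successors {b}): φ is false.
For instance, at d:
  At d: ◇(s ∧ (p ∨ (s → p))) requires s ∧ (p ∨ (s → p)) at some successor in {c}.
    s ∧ (p ∨ (s → p)) holds at c, so ◇(s ∧ (p ∨ (s → p))) is true at d.
Satisfying worlds: {a, d}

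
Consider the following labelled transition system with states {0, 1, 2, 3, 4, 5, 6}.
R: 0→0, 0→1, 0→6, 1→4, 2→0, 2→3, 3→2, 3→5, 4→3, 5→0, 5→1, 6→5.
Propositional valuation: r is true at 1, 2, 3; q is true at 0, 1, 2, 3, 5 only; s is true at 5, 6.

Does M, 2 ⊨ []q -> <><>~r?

At 2: []q is true, <><>~r is true, so []q -> <><>~r is true.
  At 2: []q requires q at every successor {0, 3}.
    At 0: q is true.
    At 3: q is true.
  So []q is true at 2.
  At 2: <><>~r requires <>~r at some successor in {0, 3}.
    <>~r holds at 0, so <><>~r is true at 2.
      At 0: <>~r requires ~r at some successor in {0, 1, 6}.
        ~r holds at 0, so <>~r is true at 0.

Yes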